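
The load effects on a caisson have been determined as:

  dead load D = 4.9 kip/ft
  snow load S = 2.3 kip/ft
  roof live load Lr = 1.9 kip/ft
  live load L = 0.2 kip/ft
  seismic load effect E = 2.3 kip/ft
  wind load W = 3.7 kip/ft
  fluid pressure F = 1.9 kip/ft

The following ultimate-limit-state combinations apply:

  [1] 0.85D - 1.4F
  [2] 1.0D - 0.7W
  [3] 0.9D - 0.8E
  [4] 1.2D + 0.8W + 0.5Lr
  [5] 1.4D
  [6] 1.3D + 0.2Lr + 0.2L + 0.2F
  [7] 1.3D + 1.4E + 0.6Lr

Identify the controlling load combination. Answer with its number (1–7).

Combination 7

[1] 0.85(4.9) - 1.4(1.9) = 4.2 - 2.7 = 1.5
[2] 1.0(4.9) - 0.7(3.7) = 4.9 - 2.6 = 2.3
[3] 0.9(4.9) - 0.8(2.3) = 4.4 - 1.8 = 2.6
[4] 1.2(4.9) + 0.8(3.7) + 0.5(1.9) = 9.8
[5] 1.4(4.9) = 6.9
[6] 1.3(4.9) + 0.2(1.9) + 0.2(0.2) + 0.2(1.9) = 6.4 + 0.4 + 0.0 + 0.4 = 7.2
[7] 1.3(4.9) + 1.4(2.3) + 0.6(1.9) = 6.4 + 3.2 + 1.1 = 10.7
The largest value is 10.7 kip/ft from combination 7.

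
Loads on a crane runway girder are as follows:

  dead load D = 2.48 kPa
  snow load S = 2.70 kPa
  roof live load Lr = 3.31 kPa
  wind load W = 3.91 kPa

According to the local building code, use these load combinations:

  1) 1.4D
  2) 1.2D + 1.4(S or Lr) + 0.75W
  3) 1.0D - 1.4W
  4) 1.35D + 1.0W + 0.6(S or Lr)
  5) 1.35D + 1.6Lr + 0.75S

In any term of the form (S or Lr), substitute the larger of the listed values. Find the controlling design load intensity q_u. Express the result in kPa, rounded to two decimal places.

10.67 kPa

(S or Lr) → Lr = 3.31 kPa.
1) 1.4(2.48) = 3.47
2) 1.2(2.48) + 1.4(3.31) + 0.75(3.91) = 2.98 + 4.63 + 2.93 = 10.54
3) 1.0(2.48) - 1.4(3.91) = 2.48 - 5.47 = -2.99
4) 1.35(2.48) + 1.0(3.91) + 0.6(3.31) = 9.24
5) 1.35(2.48) + 1.6(3.31) + 0.75(2.70) = 10.67
Combination 5 governs: q_u = 10.67 kPa.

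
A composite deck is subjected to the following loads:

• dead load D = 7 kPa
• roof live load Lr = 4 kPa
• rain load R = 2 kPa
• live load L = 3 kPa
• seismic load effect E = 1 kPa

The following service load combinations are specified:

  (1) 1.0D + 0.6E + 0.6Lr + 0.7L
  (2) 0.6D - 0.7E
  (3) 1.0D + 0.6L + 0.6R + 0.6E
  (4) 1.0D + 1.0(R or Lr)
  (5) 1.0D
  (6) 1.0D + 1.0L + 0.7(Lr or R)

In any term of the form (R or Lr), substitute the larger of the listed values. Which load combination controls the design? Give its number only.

Combination 6

(R or Lr) → Lr = 4 kPa; (Lr or R) → Lr = 4 kPa.
(1) 1.0(7) + 0.6(1) + 0.6(4) + 0.7(3) = 7.0 + 0.6 + 2.4 + 2.1 = 12.1
(2) 0.6(7) - 0.7(1) = 4.2 - 0.7 = 3.5
(3) 1.0(7) + 0.6(3) + 0.6(2) + 0.6(1) = 7.0 + 1.8 + 1.2 + 0.6 = 10.6
(4) 1.0(7) + 1.0(4) = 7.0 + 4.0 = 11.0
(5) 1.0(7) = 7.0
(6) 1.0(7) + 1.0(3) + 0.7(4) = 7.0 + 3.0 + 2.8 = 12.8
The largest value is 12.8 kPa from combination 6.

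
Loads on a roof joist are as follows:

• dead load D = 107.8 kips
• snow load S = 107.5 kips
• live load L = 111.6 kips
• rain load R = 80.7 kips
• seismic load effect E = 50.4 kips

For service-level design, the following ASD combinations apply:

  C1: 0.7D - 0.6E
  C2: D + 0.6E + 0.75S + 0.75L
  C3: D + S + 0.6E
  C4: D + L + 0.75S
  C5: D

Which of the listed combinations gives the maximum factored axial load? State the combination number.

Combination 2

C1: 0.7(107.8) - 0.6(50.4) = 45.2
C2: 1.0(107.8) + 0.6(50.4) + 0.75(107.5) + 0.75(111.6) = 302.4
C3: 1.0(107.8) + 1.0(107.5) + 0.6(50.4) = 107.8 + 107.5 + 30.2 = 245.5
C4: 1.0(107.8) + 1.0(111.6) + 0.75(107.5) = 107.8 + 111.6 + 80.6 = 300.0
C5: 1.0(107.8) = 107.8
The largest value is 302.4 kips from combination 2.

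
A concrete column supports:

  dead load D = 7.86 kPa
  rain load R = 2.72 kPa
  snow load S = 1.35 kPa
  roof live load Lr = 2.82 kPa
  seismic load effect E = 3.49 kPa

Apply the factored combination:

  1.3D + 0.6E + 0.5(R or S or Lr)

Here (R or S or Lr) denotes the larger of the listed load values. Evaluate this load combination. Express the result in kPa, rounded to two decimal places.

(R or S or Lr) → Lr = 2.82 kPa.
1.3(7.86) + 0.6(3.49) + 0.5(2.82) = 10.22 + 2.09 + 1.41 = 13.72
q_u = 13.72 kPa.

13.72 kPa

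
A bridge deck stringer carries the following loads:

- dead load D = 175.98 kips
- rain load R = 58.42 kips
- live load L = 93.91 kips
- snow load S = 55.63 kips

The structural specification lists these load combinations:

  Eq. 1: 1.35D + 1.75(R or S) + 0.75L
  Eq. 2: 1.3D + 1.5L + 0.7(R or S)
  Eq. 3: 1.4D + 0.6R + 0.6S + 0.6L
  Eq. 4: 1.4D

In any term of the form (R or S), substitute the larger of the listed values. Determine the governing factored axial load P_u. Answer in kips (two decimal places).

(R or S) → R = 58.42 kips.
Eq. 1: 1.35(175.98) + 1.75(58.42) + 0.75(93.91) = 237.57 + 102.24 + 70.43 = 410.24
Eq. 2: 1.3(175.98) + 1.5(93.91) + 0.7(58.42) = 228.77 + 140.87 + 40.89 = 410.53
Eq. 3: 1.4(175.98) + 0.6(58.42) + 0.6(55.63) + 0.6(93.91) = 246.37 + 35.05 + 33.38 + 56.35 = 371.15
Eq. 4: 1.4(175.98) = 246.37
Maximum is from combination 2.

410.53 kips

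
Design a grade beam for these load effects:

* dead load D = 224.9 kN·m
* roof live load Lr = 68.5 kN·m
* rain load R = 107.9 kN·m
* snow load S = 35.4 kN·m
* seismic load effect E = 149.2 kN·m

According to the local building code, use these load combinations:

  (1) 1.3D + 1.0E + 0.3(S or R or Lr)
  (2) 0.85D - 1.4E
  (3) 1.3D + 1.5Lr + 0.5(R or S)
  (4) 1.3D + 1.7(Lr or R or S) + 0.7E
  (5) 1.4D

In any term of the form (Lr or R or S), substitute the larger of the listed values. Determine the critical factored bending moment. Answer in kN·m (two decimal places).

(S or R or Lr) → R = 107.9 kN·m; (R or S) → R = 107.9 kN·m; (Lr or R or S) → R = 107.9 kN·m.
(1) 1.3(224.9) + 1.0(149.2) + 0.3(107.9) = 292.37 + 149.20 + 32.37 = 473.94
(2) 0.85(224.9) - 1.4(149.2) = -17.72
(3) 1.3(224.9) + 1.5(68.5) + 0.5(107.9) = 292.37 + 102.75 + 53.95 = 449.07
(4) 1.3(224.9) + 1.7(107.9) + 0.7(149.2) = 292.37 + 183.43 + 104.44 = 580.24
(5) 1.4(224.9) = 314.86
Combination 4 governs: M_u = 580.24 kN·m.

580.24 kN·m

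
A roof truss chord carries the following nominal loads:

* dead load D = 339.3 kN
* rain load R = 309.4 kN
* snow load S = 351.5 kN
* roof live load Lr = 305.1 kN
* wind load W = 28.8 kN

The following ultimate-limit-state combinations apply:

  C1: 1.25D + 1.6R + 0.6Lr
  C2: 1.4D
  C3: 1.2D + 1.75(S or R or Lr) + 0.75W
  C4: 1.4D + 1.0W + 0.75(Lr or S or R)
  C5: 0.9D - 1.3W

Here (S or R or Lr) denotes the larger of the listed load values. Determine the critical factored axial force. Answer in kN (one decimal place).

(S or R or Lr) → S = 351.5 kN; (Lr or S or R) → S = 351.5 kN.
C1: 1.25(339.3) + 1.6(309.4) + 0.6(305.1) = 424.1 + 495.0 + 183.1 = 1102.2
C2: 1.4(339.3) = 475.0
C3: 1.2(339.3) + 1.75(351.5) + 0.75(28.8) = 407.2 + 615.1 + 21.6 = 1043.9
C4: 1.4(339.3) + 1.0(28.8) + 0.75(351.5) = 475.0 + 28.8 + 263.6 = 767.4
C5: 0.9(339.3) - 1.3(28.8) = 267.9
Combination 1 governs: N_u = 1102.2 kN.

1102.2 kN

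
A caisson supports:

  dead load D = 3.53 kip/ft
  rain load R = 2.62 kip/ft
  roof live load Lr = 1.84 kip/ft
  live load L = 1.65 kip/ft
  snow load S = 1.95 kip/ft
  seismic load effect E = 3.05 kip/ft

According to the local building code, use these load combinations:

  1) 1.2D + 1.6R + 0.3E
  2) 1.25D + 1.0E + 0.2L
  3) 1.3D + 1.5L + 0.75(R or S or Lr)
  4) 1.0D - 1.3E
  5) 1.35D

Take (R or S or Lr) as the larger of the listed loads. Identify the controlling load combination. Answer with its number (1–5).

(R or S or Lr) → R = 2.62 kip/ft.
1) 1.2(3.53) + 1.6(2.62) + 0.3(3.05) = 9.34
2) 1.25(3.53) + 1.0(3.05) + 0.2(1.65) = 7.79
3) 1.3(3.53) + 1.5(1.65) + 0.75(2.62) = 9.03
4) 1.0(3.53) - 1.3(3.05) = -0.44
5) 1.35(3.53) = 4.77
The largest value is 9.34 kip/ft from combination 1.

Combination 1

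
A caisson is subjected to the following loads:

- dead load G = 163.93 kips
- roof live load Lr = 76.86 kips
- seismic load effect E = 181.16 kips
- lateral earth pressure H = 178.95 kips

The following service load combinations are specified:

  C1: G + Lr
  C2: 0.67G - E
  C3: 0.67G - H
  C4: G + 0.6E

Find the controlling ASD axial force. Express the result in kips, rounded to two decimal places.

C1: 1.0(163.93) + 1.0(76.86) = 240.79
C2: 0.67(163.93) - 1.0(181.16) = -71.33
C3: 0.67(163.93) - 1.0(178.95) = -69.12
C4: 1.0(163.93) + 0.6(181.16) = 272.63
Combination 4 governs: P = 272.63 kips.

272.63 kips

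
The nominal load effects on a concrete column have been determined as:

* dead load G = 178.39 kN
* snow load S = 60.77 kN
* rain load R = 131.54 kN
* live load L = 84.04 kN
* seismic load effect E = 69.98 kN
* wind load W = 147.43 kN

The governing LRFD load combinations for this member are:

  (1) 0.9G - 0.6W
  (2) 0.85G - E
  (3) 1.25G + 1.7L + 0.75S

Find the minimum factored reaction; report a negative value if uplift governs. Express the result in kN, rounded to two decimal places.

(1) 0.9(178.39) - 0.6(147.43) = 160.55 - 88.46 = 72.09
(2) 0.85(178.39) - 1.0(69.98) = 151.63 - 69.98 = 81.65
(3) 1.25(178.39) + 1.7(84.04) + 0.75(60.77) = 411.43
Combination 1 gives the minimum: 72.09 kN.

72.09 kN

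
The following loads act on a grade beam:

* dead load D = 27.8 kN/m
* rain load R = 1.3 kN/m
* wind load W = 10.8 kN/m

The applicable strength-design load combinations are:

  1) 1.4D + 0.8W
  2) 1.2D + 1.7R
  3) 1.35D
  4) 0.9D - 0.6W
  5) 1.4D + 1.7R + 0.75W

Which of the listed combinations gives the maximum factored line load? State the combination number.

Combination 5

1) 1.4(27.8) + 0.8(10.8) = 38.92 + 8.64 = 47.56
2) 1.2(27.8) + 1.7(1.3) = 33.36 + 2.21 = 35.57
3) 1.35(27.8) = 37.53
4) 0.9(27.8) - 0.6(10.8) = 25.02 - 6.48 = 18.54
5) 1.4(27.8) + 1.7(1.3) + 0.75(10.8) = 38.92 + 2.21 + 8.10 = 49.23
The largest value is 49.23 kN/m from combination 5.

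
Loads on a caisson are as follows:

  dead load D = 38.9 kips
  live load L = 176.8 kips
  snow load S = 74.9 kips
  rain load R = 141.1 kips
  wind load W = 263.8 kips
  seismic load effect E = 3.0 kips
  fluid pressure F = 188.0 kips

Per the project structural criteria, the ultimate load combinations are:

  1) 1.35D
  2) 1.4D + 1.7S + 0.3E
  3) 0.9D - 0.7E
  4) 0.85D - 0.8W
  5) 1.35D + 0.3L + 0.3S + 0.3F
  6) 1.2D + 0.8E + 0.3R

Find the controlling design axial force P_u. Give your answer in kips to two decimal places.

184.43 kips

1) 1.35(38.9) = 52.52
2) 1.4(38.9) + 1.7(74.9) + 0.3(3.0) = 182.69
3) 0.9(38.9) - 0.7(3.0) = 32.91
4) 0.85(38.9) - 0.8(263.8) = -177.98
5) 1.35(38.9) + 0.3(176.8) + 0.3(74.9) + 0.3(188.0) = 184.43
6) 1.2(38.9) + 0.8(3.0) + 0.3(141.1) = 91.41
Maximum is from combination 5.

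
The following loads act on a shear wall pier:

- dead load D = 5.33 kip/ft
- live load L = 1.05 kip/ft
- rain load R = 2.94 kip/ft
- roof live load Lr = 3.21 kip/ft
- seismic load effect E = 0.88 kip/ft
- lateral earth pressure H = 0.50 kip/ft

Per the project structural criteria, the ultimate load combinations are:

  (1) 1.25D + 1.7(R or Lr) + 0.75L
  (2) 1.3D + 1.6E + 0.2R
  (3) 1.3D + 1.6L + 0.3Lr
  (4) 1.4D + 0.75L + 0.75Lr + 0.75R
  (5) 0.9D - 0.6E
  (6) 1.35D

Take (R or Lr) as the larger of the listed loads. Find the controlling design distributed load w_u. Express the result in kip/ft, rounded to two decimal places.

(R or Lr) → Lr = 3.21 kip/ft.
(1) 1.25(5.33) + 1.7(3.21) + 0.75(1.05) = 6.66 + 5.46 + 0.79 = 12.91
(2) 1.3(5.33) + 1.6(0.88) + 0.2(2.94) = 6.93 + 1.41 + 0.59 = 8.93
(3) 1.3(5.33) + 1.6(1.05) + 0.3(3.21) = 6.93 + 1.68 + 0.96 = 9.57
(4) 1.4(5.33) + 0.75(1.05) + 0.75(3.21) + 0.75(2.94) = 12.86
(5) 0.9(5.33) - 0.6(0.88) = 4.80 - 0.53 = 4.27
(6) 1.35(5.33) = 7.20
Combination 1 governs: w_u = 12.91 kip/ft.

12.91 kip/ft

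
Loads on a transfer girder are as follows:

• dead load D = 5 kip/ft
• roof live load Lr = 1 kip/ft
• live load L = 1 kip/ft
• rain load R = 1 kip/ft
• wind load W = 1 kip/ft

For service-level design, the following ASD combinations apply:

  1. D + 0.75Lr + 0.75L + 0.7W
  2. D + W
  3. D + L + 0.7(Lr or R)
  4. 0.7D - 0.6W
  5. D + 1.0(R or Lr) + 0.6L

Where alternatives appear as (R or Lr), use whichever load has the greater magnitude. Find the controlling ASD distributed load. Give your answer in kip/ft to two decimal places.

7.20 kip/ft

(Lr or R) → Lr = 1 kip/ft; (R or Lr) → R = 1 kip/ft.
1. 1.0(5) + 0.75(1) + 0.75(1) + 0.7(1) = 5.00 + 0.75 + 0.75 + 0.70 = 7.20
2. 1.0(5) + 1.0(1) = 5.00 + 1.00 = 6.00
3. 1.0(5) + 1.0(1) + 0.7(1) = 5.00 + 1.00 + 0.70 = 6.70
4. 0.7(5) - 0.6(1) = 3.50 - 0.60 = 2.90
5. 1.0(5) + 1.0(1) + 0.6(1) = 5.00 + 1.00 + 0.60 = 6.60
The controlling combination is 1, giving 7.20 kip/ft.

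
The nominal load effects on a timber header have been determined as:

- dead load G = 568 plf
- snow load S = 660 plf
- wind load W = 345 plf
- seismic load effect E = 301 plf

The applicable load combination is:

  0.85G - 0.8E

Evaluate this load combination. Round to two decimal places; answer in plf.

0.85(568) - 0.8(301) = 482.80 - 240.80 = 242.00
w_u = 242.00 plf.

242.00 plf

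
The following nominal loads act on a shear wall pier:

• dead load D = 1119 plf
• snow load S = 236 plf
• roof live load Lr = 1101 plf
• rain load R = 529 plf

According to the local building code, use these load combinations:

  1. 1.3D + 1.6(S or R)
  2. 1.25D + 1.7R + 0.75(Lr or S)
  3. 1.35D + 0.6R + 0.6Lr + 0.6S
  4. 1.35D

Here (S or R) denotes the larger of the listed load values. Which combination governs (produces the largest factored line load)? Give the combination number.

Combination 2

(S or R) → R = 529 plf; (Lr or S) → Lr = 1101 plf.
1. 1.3(1119) + 1.6(529) = 1454.7 + 846.4 = 2301.1
2. 1.25(1119) + 1.7(529) + 0.75(1101) = 3123.8
3. 1.35(1119) + 0.6(529) + 0.6(1101) + 0.6(236) = 1510.7 + 317.4 + 660.6 + 141.6 = 2630.3
4. 1.35(1119) = 1510.7
The largest value is 3123.8 plf from combination 2.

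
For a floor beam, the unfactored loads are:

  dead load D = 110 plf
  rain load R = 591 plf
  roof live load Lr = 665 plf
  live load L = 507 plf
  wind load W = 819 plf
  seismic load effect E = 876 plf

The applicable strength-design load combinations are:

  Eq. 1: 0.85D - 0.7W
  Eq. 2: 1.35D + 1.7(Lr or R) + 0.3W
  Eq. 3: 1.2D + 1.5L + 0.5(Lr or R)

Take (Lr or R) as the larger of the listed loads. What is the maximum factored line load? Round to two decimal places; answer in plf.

(Lr or R) → Lr = 665 plf.
Eq. 1: 0.85(110) - 0.7(819) = 93.50 - 573.30 = -479.80
Eq. 2: 1.35(110) + 1.7(665) + 0.3(819) = 148.50 + 1130.50 + 245.70 = 1524.70
Eq. 3: 1.2(110) + 1.5(507) + 0.5(665) = 132.00 + 760.50 + 332.50 = 1225.00
Combination 2 governs: w_u = 1524.70 plf.

1524.70 plf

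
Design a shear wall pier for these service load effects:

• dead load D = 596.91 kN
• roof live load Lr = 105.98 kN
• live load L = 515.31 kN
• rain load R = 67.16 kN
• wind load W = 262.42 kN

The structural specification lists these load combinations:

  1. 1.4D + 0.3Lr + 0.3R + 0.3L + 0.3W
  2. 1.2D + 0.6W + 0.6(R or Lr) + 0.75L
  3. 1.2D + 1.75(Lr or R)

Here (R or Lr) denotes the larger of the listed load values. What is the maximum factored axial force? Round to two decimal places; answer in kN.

1323.81 kN

(R or Lr) → Lr = 105.98 kN; (Lr or R) → Lr = 105.98 kN.
1. 1.4(596.91) + 0.3(105.98) + 0.3(67.16) + 0.3(515.31) + 0.3(262.42) = 1120.94
2. 1.2(596.91) + 0.6(262.42) + 0.6(105.98) + 0.75(515.31) = 716.29 + 157.45 + 63.59 + 386.48 = 1323.81
3. 1.2(596.91) + 1.75(105.98) = 716.29 + 185.47 = 901.76
Combination 2 governs: N_u = 1323.81 kN.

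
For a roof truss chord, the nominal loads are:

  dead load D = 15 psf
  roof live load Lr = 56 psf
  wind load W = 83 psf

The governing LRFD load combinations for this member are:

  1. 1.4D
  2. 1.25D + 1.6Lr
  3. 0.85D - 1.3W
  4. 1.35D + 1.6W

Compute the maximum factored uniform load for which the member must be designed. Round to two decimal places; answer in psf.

153.05 psf

1. 1.4(15) = 21.00
2. 1.25(15) + 1.6(56) = 18.75 + 89.60 = 108.35
3. 0.85(15) - 1.3(83) = 12.75 - 107.90 = -95.15
4. 1.35(15) + 1.6(83) = 20.25 + 132.80 = 153.05
Combination 4 governs: q_u = 153.05 psf.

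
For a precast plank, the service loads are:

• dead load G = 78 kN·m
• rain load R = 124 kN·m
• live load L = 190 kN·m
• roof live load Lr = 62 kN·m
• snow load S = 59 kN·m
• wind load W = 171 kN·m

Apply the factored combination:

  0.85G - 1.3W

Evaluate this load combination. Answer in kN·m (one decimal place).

0.85(78) - 1.3(171) = 66.3 - 222.3 = -156.0
M_u = -156.0 kN·m.

-156.0 kN·m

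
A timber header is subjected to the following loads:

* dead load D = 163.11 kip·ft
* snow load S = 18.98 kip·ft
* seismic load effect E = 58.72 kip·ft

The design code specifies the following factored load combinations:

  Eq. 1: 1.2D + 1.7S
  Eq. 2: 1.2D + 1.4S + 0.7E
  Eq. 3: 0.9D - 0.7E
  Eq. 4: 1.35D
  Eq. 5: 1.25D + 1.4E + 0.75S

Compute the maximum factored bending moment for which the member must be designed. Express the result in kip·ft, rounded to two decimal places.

Eq. 1: 1.2(163.11) + 1.7(18.98) = 195.73 + 32.27 = 228.00
Eq. 2: 1.2(163.11) + 1.4(18.98) + 0.7(58.72) = 263.41
Eq. 3: 0.9(163.11) - 0.7(58.72) = 146.80 - 41.10 = 105.70
Eq. 4: 1.35(163.11) = 220.20
Eq. 5: 1.25(163.11) + 1.4(58.72) + 0.75(18.98) = 300.33
Combination 5 governs: M_u = 300.33 kip·ft.

300.33 kip·ft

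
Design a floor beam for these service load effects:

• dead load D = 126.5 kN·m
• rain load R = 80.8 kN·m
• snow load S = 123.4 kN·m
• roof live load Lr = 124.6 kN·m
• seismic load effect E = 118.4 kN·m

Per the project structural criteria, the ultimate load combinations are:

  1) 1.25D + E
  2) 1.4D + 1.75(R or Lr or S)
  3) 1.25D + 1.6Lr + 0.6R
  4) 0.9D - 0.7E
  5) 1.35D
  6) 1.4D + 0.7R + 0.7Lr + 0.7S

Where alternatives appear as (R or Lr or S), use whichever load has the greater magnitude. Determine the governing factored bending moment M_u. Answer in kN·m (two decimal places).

(R or Lr or S) → Lr = 124.6 kN·m.
1) 1.25(126.5) + 1.0(118.4) = 158.13 + 118.40 = 276.53
2) 1.4(126.5) + 1.75(124.6) = 177.10 + 218.05 = 395.15
3) 1.25(126.5) + 1.6(124.6) + 0.6(80.8) = 158.13 + 199.36 + 48.48 = 405.97
4) 0.9(126.5) - 0.7(118.4) = 113.85 - 82.88 = 30.97
5) 1.35(126.5) = 170.78
6) 1.4(126.5) + 0.7(80.8) + 0.7(124.6) + 0.7(123.4) = 177.10 + 56.56 + 87.22 + 86.38 = 407.26
The controlling combination is 6, giving 407.26 kN·m.

407.26 kN·m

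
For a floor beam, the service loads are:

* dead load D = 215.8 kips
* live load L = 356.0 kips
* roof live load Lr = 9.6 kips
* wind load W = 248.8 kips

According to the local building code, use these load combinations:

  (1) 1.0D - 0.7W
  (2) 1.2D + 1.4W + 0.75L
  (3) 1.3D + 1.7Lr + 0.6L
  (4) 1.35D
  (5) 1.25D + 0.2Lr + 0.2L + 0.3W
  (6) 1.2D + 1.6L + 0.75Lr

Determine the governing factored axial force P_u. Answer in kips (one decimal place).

874.3 kips

(1) 1.0(215.8) - 0.7(248.8) = 41.6
(2) 1.2(215.8) + 1.4(248.8) + 0.75(356.0) = 874.3
(3) 1.3(215.8) + 1.7(9.6) + 0.6(356.0) = 510.5
(4) 1.35(215.8) = 291.3
(5) 1.25(215.8) + 0.2(9.6) + 0.2(356.0) + 0.3(248.8) = 417.5
(6) 1.2(215.8) + 1.6(356.0) + 0.75(9.6) = 835.8
Maximum is from combination 2.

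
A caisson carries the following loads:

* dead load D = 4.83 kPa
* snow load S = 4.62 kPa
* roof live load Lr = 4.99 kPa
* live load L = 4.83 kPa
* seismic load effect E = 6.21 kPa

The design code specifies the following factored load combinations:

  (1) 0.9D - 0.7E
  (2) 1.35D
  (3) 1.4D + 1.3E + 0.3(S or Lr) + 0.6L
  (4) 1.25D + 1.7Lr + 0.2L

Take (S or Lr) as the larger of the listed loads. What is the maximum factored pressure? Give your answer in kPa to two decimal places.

19.23 kPa

(S or Lr) → Lr = 4.99 kPa.
(1) 0.9(4.83) - 0.7(6.21) = 4.35 - 4.35 = 0.00
(2) 1.35(4.83) = 6.52
(3) 1.4(4.83) + 1.3(6.21) + 0.3(4.99) + 0.6(4.83) = 6.76 + 8.07 + 1.50 + 2.90 = 19.23
(4) 1.25(4.83) + 1.7(4.99) + 0.2(4.83) = 6.04 + 8.48 + 0.97 = 15.49
Maximum is from combination 3.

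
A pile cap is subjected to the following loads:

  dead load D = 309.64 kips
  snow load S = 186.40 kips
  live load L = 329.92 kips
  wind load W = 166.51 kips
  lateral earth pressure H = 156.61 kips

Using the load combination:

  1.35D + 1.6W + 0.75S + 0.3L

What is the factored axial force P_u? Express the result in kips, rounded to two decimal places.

923.21 kips

1.35(309.64) + 1.6(166.51) + 0.75(186.40) + 0.3(329.92) = 418.01 + 266.42 + 139.80 + 98.98 = 923.21
P_u = 923.21 kips.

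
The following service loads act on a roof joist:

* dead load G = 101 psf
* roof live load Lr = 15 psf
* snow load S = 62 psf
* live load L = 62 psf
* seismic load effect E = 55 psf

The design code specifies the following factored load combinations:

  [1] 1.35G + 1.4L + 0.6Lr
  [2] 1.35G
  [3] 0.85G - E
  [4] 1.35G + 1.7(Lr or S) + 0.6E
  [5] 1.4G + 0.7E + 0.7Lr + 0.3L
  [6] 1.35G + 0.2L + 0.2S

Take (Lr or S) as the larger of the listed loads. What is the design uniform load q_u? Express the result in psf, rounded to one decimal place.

(Lr or S) → S = 62 psf.
[1] 1.35(101) + 1.4(62) + 0.6(15) = 136.4 + 86.8 + 9.0 = 232.2
[2] 1.35(101) = 136.4
[3] 0.85(101) - 1.0(55) = 85.9 - 55.0 = 30.9
[4] 1.35(101) + 1.7(62) + 0.6(55) = 136.4 + 105.4 + 33.0 = 274.8
[5] 1.4(101) + 0.7(55) + 0.7(15) + 0.3(62) = 141.4 + 38.5 + 10.5 + 18.6 = 209.0
[6] 1.35(101) + 0.2(62) + 0.2(62) = 136.4 + 12.4 + 12.4 = 161.2
Combination 4 governs: q_u = 274.8 psf.

274.8 psf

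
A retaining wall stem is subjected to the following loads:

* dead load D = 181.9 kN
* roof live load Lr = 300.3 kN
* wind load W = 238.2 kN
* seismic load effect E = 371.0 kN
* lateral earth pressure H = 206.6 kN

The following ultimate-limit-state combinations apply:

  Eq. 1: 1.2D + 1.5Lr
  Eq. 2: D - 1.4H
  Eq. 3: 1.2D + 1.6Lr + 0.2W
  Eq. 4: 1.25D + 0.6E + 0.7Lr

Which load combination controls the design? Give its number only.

Combination 3

Eq. 1: 1.2(181.9) + 1.5(300.3) = 218.28 + 450.45 = 668.73
Eq. 2: 1.0(181.9) - 1.4(206.6) = 181.90 - 289.24 = -107.34
Eq. 3: 1.2(181.9) + 1.6(300.3) + 0.2(238.2) = 218.28 + 480.48 + 47.64 = 746.40
Eq. 4: 1.25(181.9) + 0.6(371.0) + 0.7(300.3) = 227.38 + 222.60 + 210.21 = 660.19
The largest value is 746.40 kN from combination 3.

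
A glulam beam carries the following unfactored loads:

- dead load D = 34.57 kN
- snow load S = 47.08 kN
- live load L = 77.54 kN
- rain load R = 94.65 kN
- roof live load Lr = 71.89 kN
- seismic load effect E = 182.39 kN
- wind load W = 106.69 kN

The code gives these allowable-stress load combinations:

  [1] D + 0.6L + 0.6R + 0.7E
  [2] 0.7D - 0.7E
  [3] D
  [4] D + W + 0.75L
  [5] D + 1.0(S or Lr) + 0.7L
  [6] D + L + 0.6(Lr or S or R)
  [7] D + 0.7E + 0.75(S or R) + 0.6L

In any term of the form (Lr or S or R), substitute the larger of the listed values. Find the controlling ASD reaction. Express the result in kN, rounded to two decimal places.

279.75 kN

(S or Lr) → Lr = 71.89 kN; (Lr or S or R) → R = 94.65 kN; (S or R) → R = 94.65 kN.
[1] 1.0(34.57) + 0.6(77.54) + 0.6(94.65) + 0.7(182.39) = 265.56
[2] 0.7(34.57) - 0.7(182.39) = 24.20 - 127.67 = -103.47
[3] 1.0(34.57) = 34.57
[4] 1.0(34.57) + 1.0(106.69) + 0.75(77.54) = 34.57 + 106.69 + 58.16 = 199.42
[5] 1.0(34.57) + 1.0(71.89) + 0.7(77.54) = 34.57 + 71.89 + 54.28 = 160.74
[6] 1.0(34.57) + 1.0(77.54) + 0.6(94.65) = 34.57 + 77.54 + 56.79 = 168.90
[7] 1.0(34.57) + 0.7(182.39) + 0.75(94.65) + 0.6(77.54) = 34.57 + 127.67 + 70.99 + 46.52 = 279.75
The controlling combination is 7, giving 279.75 kN.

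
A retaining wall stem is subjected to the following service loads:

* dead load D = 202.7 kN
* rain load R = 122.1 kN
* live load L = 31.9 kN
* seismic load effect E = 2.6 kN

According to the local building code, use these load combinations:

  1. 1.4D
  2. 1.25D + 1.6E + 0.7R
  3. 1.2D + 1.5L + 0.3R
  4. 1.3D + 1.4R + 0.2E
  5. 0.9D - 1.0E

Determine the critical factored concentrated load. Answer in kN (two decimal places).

1. 1.4(202.7) = 283.78
2. 1.25(202.7) + 1.6(2.6) + 0.7(122.1) = 343.01
3. 1.2(202.7) + 1.5(31.9) + 0.3(122.1) = 327.72
4. 1.3(202.7) + 1.4(122.1) + 0.2(2.6) = 434.97
5. 0.9(202.7) - 1.0(2.6) = 179.83
Maximum is from combination 4.

434.97 kN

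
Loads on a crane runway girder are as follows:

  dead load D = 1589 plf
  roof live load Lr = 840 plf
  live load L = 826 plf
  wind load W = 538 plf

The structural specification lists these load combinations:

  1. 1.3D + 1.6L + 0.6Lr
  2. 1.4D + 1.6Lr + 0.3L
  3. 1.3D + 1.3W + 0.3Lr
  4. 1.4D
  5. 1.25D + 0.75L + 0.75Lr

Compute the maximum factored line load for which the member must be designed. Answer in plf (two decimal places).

3891.30 plf

1. 1.3(1589) + 1.6(826) + 0.6(840) = 2065.70 + 1321.60 + 504.00 = 3891.30
2. 1.4(1589) + 1.6(840) + 0.3(826) = 2224.60 + 1344.00 + 247.80 = 3816.40
3. 1.3(1589) + 1.3(538) + 0.3(840) = 2065.70 + 699.40 + 252.00 = 3017.10
4. 1.4(1589) = 2224.60
5. 1.25(1589) + 0.75(826) + 0.75(840) = 1986.25 + 619.50 + 630.00 = 3235.75
Combination 1 governs: w_u = 3891.30 plf.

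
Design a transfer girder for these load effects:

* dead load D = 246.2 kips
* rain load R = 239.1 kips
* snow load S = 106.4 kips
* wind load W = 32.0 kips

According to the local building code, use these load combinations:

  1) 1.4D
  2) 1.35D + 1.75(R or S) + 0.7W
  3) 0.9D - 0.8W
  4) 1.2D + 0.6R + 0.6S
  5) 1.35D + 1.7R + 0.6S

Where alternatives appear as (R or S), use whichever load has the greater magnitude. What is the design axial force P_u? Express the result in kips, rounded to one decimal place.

(R or S) → R = 239.1 kips.
1) 1.4(246.2) = 344.7
2) 1.35(246.2) + 1.75(239.1) + 0.7(32.0) = 332.4 + 418.4 + 22.4 = 773.2
3) 0.9(246.2) - 0.8(32.0) = 221.6 - 25.6 = 196.0
4) 1.2(246.2) + 0.6(239.1) + 0.6(106.4) = 295.4 + 143.5 + 63.8 = 502.7
5) 1.35(246.2) + 1.7(239.1) + 0.6(106.4) = 332.4 + 406.5 + 63.8 = 802.7
Maximum is from combination 5.

802.7 kips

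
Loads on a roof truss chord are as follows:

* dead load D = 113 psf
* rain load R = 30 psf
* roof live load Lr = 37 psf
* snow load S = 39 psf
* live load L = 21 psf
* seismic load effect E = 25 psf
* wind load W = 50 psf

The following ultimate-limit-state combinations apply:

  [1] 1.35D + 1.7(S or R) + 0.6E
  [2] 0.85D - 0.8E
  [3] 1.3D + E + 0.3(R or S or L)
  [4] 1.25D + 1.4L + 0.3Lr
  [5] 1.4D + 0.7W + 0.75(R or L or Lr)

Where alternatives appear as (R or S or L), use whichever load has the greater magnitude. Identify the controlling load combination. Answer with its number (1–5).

(S or R) → S = 39 psf; (R or S or L) → S = 39 psf; (R or L or Lr) → Lr = 37 psf.
[1] 1.35(113) + 1.7(39) + 0.6(25) = 152.55 + 66.30 + 15.00 = 233.85
[2] 0.85(113) - 0.8(25) = 96.05 - 20.00 = 76.05
[3] 1.3(113) + 1.0(25) + 0.3(39) = 146.90 + 25.00 + 11.70 = 183.60
[4] 1.25(113) + 1.4(21) + 0.3(37) = 141.25 + 29.40 + 11.10 = 181.75
[5] 1.4(113) + 0.7(50) + 0.75(37) = 158.20 + 35.00 + 27.75 = 220.95
The largest value is 233.85 psf from combination 1.

Combination 1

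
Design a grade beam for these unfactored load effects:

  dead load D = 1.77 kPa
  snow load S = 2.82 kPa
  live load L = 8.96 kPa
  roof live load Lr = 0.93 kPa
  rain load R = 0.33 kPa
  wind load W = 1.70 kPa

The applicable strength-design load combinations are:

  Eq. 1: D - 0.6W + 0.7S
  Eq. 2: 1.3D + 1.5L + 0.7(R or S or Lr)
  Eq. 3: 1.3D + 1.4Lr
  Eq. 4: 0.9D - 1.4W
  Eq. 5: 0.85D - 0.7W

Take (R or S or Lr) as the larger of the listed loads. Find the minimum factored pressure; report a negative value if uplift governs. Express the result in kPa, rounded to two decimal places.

-0.79 kPa

(R or S or Lr) → S = 2.82 kPa.
Eq. 1: 1.0(1.77) - 0.6(1.70) + 0.7(2.82) = 1.77 - 1.02 + 1.97 = 2.72
Eq. 2: 1.3(1.77) + 1.5(8.96) + 0.7(2.82) = 17.72
Eq. 3: 1.3(1.77) + 1.4(0.93) = 2.30 + 1.30 = 3.60
Eq. 4: 0.9(1.77) - 1.4(1.70) = 1.59 - 2.38 = -0.79
Eq. 5: 0.85(1.77) - 0.7(1.70) = 1.50 - 1.19 = 0.31
Combination 4 gives the minimum: -0.79 kPa.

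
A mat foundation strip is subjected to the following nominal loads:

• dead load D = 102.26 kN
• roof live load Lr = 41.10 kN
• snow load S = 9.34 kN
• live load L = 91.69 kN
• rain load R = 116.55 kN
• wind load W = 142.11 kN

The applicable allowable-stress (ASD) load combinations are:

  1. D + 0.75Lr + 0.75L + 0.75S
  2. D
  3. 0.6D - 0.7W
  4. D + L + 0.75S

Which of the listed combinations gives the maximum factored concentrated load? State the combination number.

Combination 1

1. 1.0(102.26) + 0.75(41.10) + 0.75(91.69) + 0.75(9.34) = 208.86
2. 1.0(102.26) = 102.26
3. 0.6(102.26) - 0.7(142.11) = 61.36 - 99.48 = -38.12
4. 1.0(102.26) + 1.0(91.69) + 0.75(9.34) = 102.26 + 91.69 + 7.01 = 200.96
The largest value is 208.86 kN from combination 1.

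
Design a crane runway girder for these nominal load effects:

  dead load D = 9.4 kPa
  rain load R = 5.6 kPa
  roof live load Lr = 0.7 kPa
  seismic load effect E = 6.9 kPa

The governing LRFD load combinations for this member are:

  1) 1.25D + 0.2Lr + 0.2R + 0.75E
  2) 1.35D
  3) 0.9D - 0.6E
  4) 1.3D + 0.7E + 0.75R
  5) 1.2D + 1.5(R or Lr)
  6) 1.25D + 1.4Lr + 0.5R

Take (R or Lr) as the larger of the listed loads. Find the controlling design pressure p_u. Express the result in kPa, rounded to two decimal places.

(R or Lr) → R = 5.6 kPa.
1) 1.25(9.4) + 0.2(0.7) + 0.2(5.6) + 0.75(6.9) = 11.75 + 0.14 + 1.12 + 5.18 = 18.19
2) 1.35(9.4) = 12.69
3) 0.9(9.4) - 0.6(6.9) = 8.46 - 4.14 = 4.32
4) 1.3(9.4) + 0.7(6.9) + 0.75(5.6) = 12.22 + 4.83 + 4.20 = 21.25
5) 1.2(9.4) + 1.5(5.6) = 11.28 + 8.40 = 19.68
6) 1.25(9.4) + 1.4(0.7) + 0.5(5.6) = 11.75 + 0.98 + 2.80 = 15.53
Combination 4 governs: p_u = 21.25 kPa.

21.25 kPa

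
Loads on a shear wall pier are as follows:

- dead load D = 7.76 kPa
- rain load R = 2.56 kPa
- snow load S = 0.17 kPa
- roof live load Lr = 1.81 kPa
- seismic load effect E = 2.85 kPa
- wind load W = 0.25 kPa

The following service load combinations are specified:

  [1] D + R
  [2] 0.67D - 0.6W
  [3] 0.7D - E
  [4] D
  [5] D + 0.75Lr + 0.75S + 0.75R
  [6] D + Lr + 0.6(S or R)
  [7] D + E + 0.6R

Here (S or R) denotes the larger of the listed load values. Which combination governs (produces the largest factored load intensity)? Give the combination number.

Combination 7

(S or R) → R = 2.56 kPa.
[1] 1.0(7.76) + 1.0(2.56) = 10.32
[2] 0.67(7.76) - 0.6(0.25) = 5.05
[3] 0.7(7.76) - 1.0(2.85) = 2.58
[4] 1.0(7.76) = 7.76
[5] 1.0(7.76) + 0.75(1.81) + 0.75(0.17) + 0.75(2.56) = 11.17
[6] 1.0(7.76) + 1.0(1.81) + 0.6(2.56) = 11.11
[7] 1.0(7.76) + 1.0(2.85) + 0.6(2.56) = 12.15
The largest value is 12.15 kPa from combination 7.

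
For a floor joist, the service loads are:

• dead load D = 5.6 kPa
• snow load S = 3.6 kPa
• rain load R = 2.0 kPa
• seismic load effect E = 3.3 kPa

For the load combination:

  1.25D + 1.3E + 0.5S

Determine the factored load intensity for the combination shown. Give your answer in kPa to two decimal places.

13.09 kPa

1.25(5.6) + 1.3(3.3) + 0.5(3.6) = 7.00 + 4.29 + 1.80 = 13.09
q_u = 13.09 kPa.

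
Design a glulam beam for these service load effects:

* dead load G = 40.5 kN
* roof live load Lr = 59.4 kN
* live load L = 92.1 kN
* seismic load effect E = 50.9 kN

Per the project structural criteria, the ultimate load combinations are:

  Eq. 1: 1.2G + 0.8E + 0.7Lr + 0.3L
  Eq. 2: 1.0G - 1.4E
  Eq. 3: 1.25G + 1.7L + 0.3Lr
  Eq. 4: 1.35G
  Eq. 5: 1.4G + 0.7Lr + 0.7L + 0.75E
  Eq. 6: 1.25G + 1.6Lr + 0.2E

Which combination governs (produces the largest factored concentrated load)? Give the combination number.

Eq. 1: 1.2(40.5) + 0.8(50.9) + 0.7(59.4) + 0.3(92.1) = 48.60 + 40.72 + 41.58 + 27.63 = 158.53
Eq. 2: 1.0(40.5) - 1.4(50.9) = 40.50 - 71.26 = -30.76
Eq. 3: 1.25(40.5) + 1.7(92.1) + 0.3(59.4) = 50.63 + 156.57 + 17.82 = 225.02
Eq. 4: 1.35(40.5) = 54.68
Eq. 5: 1.4(40.5) + 0.7(59.4) + 0.7(92.1) + 0.75(50.9) = 56.70 + 41.58 + 64.47 + 38.18 = 200.93
Eq. 6: 1.25(40.5) + 1.6(59.4) + 0.2(50.9) = 50.63 + 95.04 + 10.18 = 155.85
The largest value is 225.02 kN from combination 3.

Combination 3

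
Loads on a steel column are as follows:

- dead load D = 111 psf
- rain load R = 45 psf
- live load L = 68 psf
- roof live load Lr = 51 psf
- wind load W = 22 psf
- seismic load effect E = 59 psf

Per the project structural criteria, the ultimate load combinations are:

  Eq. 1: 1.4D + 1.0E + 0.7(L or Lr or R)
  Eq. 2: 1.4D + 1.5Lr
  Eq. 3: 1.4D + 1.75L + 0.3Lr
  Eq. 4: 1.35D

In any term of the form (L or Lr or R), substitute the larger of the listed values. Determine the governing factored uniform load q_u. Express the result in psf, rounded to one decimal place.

(L or Lr or R) → L = 68 psf.
Eq. 1: 1.4(111) + 1.0(59) + 0.7(68) = 262.0
Eq. 2: 1.4(111) + 1.5(51) = 231.9
Eq. 3: 1.4(111) + 1.75(68) + 0.3(51) = 289.7
Eq. 4: 1.35(111) = 149.9
Combination 3 governs: q_u = 289.7 psf.

289.7 psf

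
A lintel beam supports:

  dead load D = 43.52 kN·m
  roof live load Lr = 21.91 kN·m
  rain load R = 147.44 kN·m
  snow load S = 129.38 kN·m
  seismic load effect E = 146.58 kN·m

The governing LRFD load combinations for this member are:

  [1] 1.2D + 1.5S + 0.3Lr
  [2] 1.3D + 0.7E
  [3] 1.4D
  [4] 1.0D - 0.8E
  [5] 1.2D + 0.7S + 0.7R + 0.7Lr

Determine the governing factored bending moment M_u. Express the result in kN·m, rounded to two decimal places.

[1] 1.2(43.52) + 1.5(129.38) + 0.3(21.91) = 252.87
[2] 1.3(43.52) + 0.7(146.58) = 159.18
[3] 1.4(43.52) = 60.93
[4] 1.0(43.52) - 0.8(146.58) = 43.52 - 117.26 = -73.74
[5] 1.2(43.52) + 0.7(129.38) + 0.7(147.44) + 0.7(21.91) = 52.22 + 90.57 + 103.21 + 15.34 = 261.34
Maximum is from combination 5.

261.34 kN·m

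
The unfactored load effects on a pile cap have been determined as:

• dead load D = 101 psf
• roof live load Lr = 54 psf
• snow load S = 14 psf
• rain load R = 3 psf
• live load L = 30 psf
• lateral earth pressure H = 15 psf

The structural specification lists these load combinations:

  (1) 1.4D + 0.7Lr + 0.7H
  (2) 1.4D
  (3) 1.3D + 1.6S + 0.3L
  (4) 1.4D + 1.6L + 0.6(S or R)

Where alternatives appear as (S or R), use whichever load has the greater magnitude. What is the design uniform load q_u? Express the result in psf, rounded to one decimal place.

(S or R) → S = 14 psf.
(1) 1.4(101) + 0.7(54) + 0.7(15) = 141.4 + 37.8 + 10.5 = 189.7
(2) 1.4(101) = 141.4
(3) 1.3(101) + 1.6(14) + 0.3(30) = 131.3 + 22.4 + 9.0 = 162.7
(4) 1.4(101) + 1.6(30) + 0.6(14) = 141.4 + 48.0 + 8.4 = 197.8
Maximum is from combination 4.

197.8 psf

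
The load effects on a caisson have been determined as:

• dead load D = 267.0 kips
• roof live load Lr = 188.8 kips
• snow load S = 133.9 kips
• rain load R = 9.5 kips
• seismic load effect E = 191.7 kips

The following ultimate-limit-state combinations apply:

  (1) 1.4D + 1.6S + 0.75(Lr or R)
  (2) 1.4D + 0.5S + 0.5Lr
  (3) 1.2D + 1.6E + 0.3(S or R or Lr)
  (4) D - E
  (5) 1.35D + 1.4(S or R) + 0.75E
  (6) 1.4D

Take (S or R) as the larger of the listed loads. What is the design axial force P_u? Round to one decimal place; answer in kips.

(Lr or R) → Lr = 188.8 kips; (S or R or Lr) → Lr = 188.8 kips; (S or R) → S = 133.9 kips.
(1) 1.4(267.0) + 1.6(133.9) + 0.75(188.8) = 373.8 + 214.2 + 141.6 = 729.6
(2) 1.4(267.0) + 0.5(133.9) + 0.5(188.8) = 373.8 + 67.0 + 94.4 = 535.2
(3) 1.2(267.0) + 1.6(191.7) + 0.3(188.8) = 683.8
(4) 1.0(267.0) - 1.0(191.7) = 267.0 - 191.7 = 75.3
(5) 1.35(267.0) + 1.4(133.9) + 0.75(191.7) = 691.7
(6) 1.4(267.0) = 373.8
Combination 1 governs: P_u = 729.6 kips.

729.6 kips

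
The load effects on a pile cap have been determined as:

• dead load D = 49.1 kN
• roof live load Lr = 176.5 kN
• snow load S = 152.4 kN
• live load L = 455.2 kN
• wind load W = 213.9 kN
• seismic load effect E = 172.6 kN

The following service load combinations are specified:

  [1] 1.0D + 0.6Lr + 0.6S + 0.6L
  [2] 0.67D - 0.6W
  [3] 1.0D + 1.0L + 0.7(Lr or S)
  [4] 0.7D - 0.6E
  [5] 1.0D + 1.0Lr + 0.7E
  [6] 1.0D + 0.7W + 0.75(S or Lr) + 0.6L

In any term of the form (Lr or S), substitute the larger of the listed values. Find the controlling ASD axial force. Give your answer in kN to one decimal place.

627.9 kN

(Lr or S) → Lr = 176.5 kN; (S or Lr) → Lr = 176.5 kN.
[1] 1.0(49.1) + 0.6(176.5) + 0.6(152.4) + 0.6(455.2) = 519.6
[2] 0.67(49.1) - 0.6(213.9) = -95.4
[3] 1.0(49.1) + 1.0(455.2) + 0.7(176.5) = 627.9
[4] 0.7(49.1) - 0.6(172.6) = -69.2
[5] 1.0(49.1) + 1.0(176.5) + 0.7(172.6) = 346.4
[6] 1.0(49.1) + 0.7(213.9) + 0.75(176.5) + 0.6(455.2) = 604.3
The controlling combination is 3, giving 627.9 kN.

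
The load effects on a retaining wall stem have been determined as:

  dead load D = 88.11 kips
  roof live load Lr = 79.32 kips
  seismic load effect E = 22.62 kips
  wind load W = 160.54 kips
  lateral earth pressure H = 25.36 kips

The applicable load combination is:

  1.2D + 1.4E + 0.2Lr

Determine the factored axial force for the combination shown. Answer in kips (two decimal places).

153.26 kips

1.2(88.11) + 1.4(22.62) + 0.2(79.32) = 153.26
P_u = 153.26 kips.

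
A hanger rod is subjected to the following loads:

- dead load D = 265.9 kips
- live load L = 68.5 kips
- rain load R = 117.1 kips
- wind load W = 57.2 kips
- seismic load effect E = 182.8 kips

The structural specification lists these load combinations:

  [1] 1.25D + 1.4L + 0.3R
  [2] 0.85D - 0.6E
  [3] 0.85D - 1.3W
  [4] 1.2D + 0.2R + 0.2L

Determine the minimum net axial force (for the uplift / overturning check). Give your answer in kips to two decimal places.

[1] 1.25(265.9) + 1.4(68.5) + 0.3(117.1) = 463.41
[2] 0.85(265.9) - 0.6(182.8) = 116.34
[3] 0.85(265.9) - 1.3(57.2) = 151.66
[4] 1.2(265.9) + 0.2(117.1) + 0.2(68.5) = 356.20
Combination 2 gives the minimum: 116.34 kips.

116.34 kips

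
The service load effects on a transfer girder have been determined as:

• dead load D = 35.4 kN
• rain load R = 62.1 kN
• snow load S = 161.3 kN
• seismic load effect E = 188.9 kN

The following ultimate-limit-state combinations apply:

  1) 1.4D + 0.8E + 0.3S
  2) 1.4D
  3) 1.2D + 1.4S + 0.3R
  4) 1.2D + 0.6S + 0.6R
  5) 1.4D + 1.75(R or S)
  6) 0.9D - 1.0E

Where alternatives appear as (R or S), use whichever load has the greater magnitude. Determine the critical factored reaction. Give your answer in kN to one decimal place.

(R or S) → S = 161.3 kN.
1) 1.4(35.4) + 0.8(188.9) + 0.3(161.3) = 49.6 + 151.1 + 48.4 = 249.1
2) 1.4(35.4) = 49.6
3) 1.2(35.4) + 1.4(161.3) + 0.3(62.1) = 42.5 + 225.8 + 18.6 = 286.9
4) 1.2(35.4) + 0.6(161.3) + 0.6(62.1) = 176.5
5) 1.4(35.4) + 1.75(161.3) = 331.8
6) 0.9(35.4) - 1.0(188.9) = 31.9 - 188.9 = -157.0
The controlling combination is 5, giving 331.8 kN.

331.8 kN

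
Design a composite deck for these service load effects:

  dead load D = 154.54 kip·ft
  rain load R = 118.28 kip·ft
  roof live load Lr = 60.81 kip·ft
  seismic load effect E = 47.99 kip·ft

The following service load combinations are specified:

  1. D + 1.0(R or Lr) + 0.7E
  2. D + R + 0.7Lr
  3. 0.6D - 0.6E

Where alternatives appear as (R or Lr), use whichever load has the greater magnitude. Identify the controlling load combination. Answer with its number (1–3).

Combination 2

(R or Lr) → R = 118.28 kip·ft.
1. 1.0(154.54) + 1.0(118.28) + 0.7(47.99) = 306.41
2. 1.0(154.54) + 1.0(118.28) + 0.7(60.81) = 315.39
3. 0.6(154.54) - 0.6(47.99) = 63.93
The largest value is 315.39 kip·ft from combination 2.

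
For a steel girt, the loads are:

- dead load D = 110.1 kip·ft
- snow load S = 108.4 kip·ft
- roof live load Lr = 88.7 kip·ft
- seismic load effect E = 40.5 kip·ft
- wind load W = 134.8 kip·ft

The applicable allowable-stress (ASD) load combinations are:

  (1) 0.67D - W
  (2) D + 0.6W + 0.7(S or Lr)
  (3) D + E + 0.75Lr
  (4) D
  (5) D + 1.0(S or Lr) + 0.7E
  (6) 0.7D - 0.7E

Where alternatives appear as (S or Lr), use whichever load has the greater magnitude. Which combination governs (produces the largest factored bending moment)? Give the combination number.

Combination 2

(S or Lr) → S = 108.4 kip·ft.
(1) 0.67(110.1) - 1.0(134.8) = 73.8 - 134.8 = -61.0
(2) 1.0(110.1) + 0.6(134.8) + 0.7(108.4) = 110.1 + 80.9 + 75.9 = 266.9
(3) 1.0(110.1) + 1.0(40.5) + 0.75(88.7) = 110.1 + 40.5 + 66.5 = 217.1
(4) 1.0(110.1) = 110.1
(5) 1.0(110.1) + 1.0(108.4) + 0.7(40.5) = 110.1 + 108.4 + 28.4 = 246.9
(6) 0.7(110.1) - 0.7(40.5) = 77.1 - 28.4 = 48.7
The largest value is 266.9 kip·ft from combination 2.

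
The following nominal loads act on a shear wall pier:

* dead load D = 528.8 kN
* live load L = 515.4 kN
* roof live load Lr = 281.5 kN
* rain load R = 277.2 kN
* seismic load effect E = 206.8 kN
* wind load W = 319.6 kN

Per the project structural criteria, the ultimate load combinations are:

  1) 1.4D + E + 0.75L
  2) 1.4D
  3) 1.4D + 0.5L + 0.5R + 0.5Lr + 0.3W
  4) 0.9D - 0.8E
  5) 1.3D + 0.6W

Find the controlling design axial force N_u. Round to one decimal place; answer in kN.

1373.3 kN

1) 1.4(528.8) + 1.0(206.8) + 0.75(515.4) = 740.3 + 206.8 + 386.6 = 1333.7
2) 1.4(528.8) = 740.3
3) 1.4(528.8) + 0.5(515.4) + 0.5(277.2) + 0.5(281.5) + 0.3(319.6) = 740.3 + 257.7 + 138.6 + 140.8 + 95.9 = 1373.3
4) 0.9(528.8) - 0.8(206.8) = 475.9 - 165.4 = 310.5
5) 1.3(528.8) + 0.6(319.6) = 687.4 + 191.8 = 879.2
The controlling combination is 3, giving 1373.3 kN.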